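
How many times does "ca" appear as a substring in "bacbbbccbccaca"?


Searching for "ca" in "bacbbbccbccaca"
Scanning each position:
  Position 0: "ba" => no
  Position 1: "ac" => no
  Position 2: "cb" => no
  Position 3: "bb" => no
  Position 4: "bb" => no
  Position 5: "bc" => no
  Position 6: "cc" => no
  Position 7: "cb" => no
  Position 8: "bc" => no
  Position 9: "cc" => no
  Position 10: "ca" => MATCH
  Position 11: "ac" => no
  Position 12: "ca" => MATCH
Total occurrences: 2

2


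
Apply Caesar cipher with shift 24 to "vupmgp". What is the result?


Caesar cipher: shift "vupmgp" by 24
  'v' (pos 21) + 24 = pos 19 = 't'
  'u' (pos 20) + 24 = pos 18 = 's'
  'p' (pos 15) + 24 = pos 13 = 'n'
  'm' (pos 12) + 24 = pos 10 = 'k'
  'g' (pos 6) + 24 = pos 4 = 'e'
  'p' (pos 15) + 24 = pos 13 = 'n'
Result: tsnken

tsnken


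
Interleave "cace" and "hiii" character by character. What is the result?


Interleaving "cace" and "hiii":
  Position 0: 'c' from first, 'h' from second => "ch"
  Position 1: 'a' from first, 'i' from second => "ai"
  Position 2: 'c' from first, 'i' from second => "ci"
  Position 3: 'e' from first, 'i' from second => "ei"
Result: chaiciei

chaiciei


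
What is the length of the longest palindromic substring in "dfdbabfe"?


Input: "dfdbabfe"
Checking substrings for palindromes:
  [0:3] "dfd" (len 3) => palindrome
  [3:6] "bab" (len 3) => palindrome
Longest palindromic substring: "dfd" with length 3

3


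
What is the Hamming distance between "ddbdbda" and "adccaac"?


Comparing "ddbdbda" and "adccaac" position by position:
  Position 0: 'd' vs 'a' => differ
  Position 1: 'd' vs 'd' => same
  Position 2: 'b' vs 'c' => differ
  Position 3: 'd' vs 'c' => differ
  Position 4: 'b' vs 'a' => differ
  Position 5: 'd' vs 'a' => differ
  Position 6: 'a' vs 'c' => differ
Total differences (Hamming distance): 6

6


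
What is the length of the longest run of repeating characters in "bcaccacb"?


Input: "bcaccacb"
Scanning for longest run:
  Position 1 ('c'): new char, reset run to 1
  Position 2 ('a'): new char, reset run to 1
  Position 3 ('c'): new char, reset run to 1
  Position 4 ('c'): continues run of 'c', length=2
  Position 5 ('a'): new char, reset run to 1
  Position 6 ('c'): new char, reset run to 1
  Position 7 ('b'): new char, reset run to 1
Longest run: 'c' with length 2

2


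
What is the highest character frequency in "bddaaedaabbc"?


Input: bddaaedaabbc
Character counts:
  'a': 4
  'b': 3
  'c': 1
  'd': 3
  'e': 1
Maximum frequency: 4

4


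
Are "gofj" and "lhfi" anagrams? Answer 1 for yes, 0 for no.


Strings: "gofj", "lhfi"
Sorted first:  fgjo
Sorted second: fhil
Differ at position 1: 'g' vs 'h' => not anagrams

0


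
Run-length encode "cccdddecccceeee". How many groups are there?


Input: cccdddecccceeee
Scanning for consecutive runs:
  Group 1: 'c' x 3 (positions 0-2)
  Group 2: 'd' x 3 (positions 3-5)
  Group 3: 'e' x 1 (positions 6-6)
  Group 4: 'c' x 4 (positions 7-10)
  Group 5: 'e' x 4 (positions 11-14)
Total groups: 5

5


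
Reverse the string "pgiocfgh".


Input: pgiocfgh
Reading characters right to left:
  Position 7: 'h'
  Position 6: 'g'
  Position 5: 'f'
  Position 4: 'c'
  Position 3: 'o'
  Position 2: 'i'
  Position 1: 'g'
  Position 0: 'p'
Reversed: hgfcoigp

hgfcoigp


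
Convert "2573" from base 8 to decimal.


Input: "2573" in base 8
Positional expansion:
  Digit '2' (value 2) x 8^3 = 1024
  Digit '5' (value 5) x 8^2 = 320
  Digit '7' (value 7) x 8^1 = 56
  Digit '3' (value 3) x 8^0 = 3
Sum = 1403

1403


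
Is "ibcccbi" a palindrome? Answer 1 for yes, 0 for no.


Input: ibcccbi
Reversed: ibcccbi
  Compare pos 0 ('i') with pos 6 ('i'): match
  Compare pos 1 ('b') with pos 5 ('b'): match
  Compare pos 2 ('c') with pos 4 ('c'): match
Result: palindrome

1


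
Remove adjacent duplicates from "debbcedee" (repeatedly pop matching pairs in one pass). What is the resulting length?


Input: debbcedee
Stack-based adjacent duplicate removal:
  Read 'd': push. Stack: d
  Read 'e': push. Stack: de
  Read 'b': push. Stack: deb
  Read 'b': matches stack top 'b' => pop. Stack: de
  Read 'c': push. Stack: dec
  Read 'e': push. Stack: dece
  Read 'd': push. Stack: deced
  Read 'e': push. Stack: decede
  Read 'e': matches stack top 'e' => pop. Stack: deced
Final stack: "deced" (length 5)

5


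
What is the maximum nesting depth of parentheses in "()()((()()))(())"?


Input: "()()((()()))(())"
Tracking depth:
  Position 0 '(': depth becomes 1
  Position 1 ')': depth becomes 0
  Position 2 '(': depth becomes 1
  Position 3 ')': depth becomes 0
  Position 4 '(': depth becomes 1
  Position 5 '(': depth becomes 2
  Position 6 '(': depth becomes 3
  Position 7 ')': depth becomes 2
  Position 8 '(': depth becomes 3
  Position 9 ')': depth becomes 2
  Position 10 ')': depth becomes 1
  Position 11 ')': depth becomes 0
  Position 12 '(': depth becomes 1
  Position 13 '(': depth becomes 2
  Position 14 ')': depth becomes 1
  Position 15 ')': depth becomes 0
Maximum depth reached: 3

3


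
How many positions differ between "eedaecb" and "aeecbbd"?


Comparing "eedaecb" and "aeecbbd" position by position:
  Position 0: 'e' vs 'a' => DIFFER
  Position 1: 'e' vs 'e' => same
  Position 2: 'd' vs 'e' => DIFFER
  Position 3: 'a' vs 'c' => DIFFER
  Position 4: 'e' vs 'b' => DIFFER
  Position 5: 'c' vs 'b' => DIFFER
  Position 6: 'b' vs 'd' => DIFFER
Positions that differ: 6

6


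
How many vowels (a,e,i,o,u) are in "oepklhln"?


Input: oepklhln
Checking each character:
  'o' at position 0: vowel (running total: 1)
  'e' at position 1: vowel (running total: 2)
  'p' at position 2: consonant
  'k' at position 3: consonant
  'l' at position 4: consonant
  'h' at position 5: consonant
  'l' at position 6: consonant
  'n' at position 7: consonant
Total vowels: 2

2


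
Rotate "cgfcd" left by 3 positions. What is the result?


Input: "cgfcd", rotate left by 3
First 3 characters: "cgf"
Remaining characters: "cd"
Concatenate remaining + first: "cd" + "cgf" = "cdcgf"

cdcgf


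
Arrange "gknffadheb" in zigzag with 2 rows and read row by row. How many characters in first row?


Zigzag "gknffadheb" into 2 rows:
Placing characters:
  'g' => row 0
  'k' => row 1
  'n' => row 0
  'f' => row 1
  'f' => row 0
  'a' => row 1
  'd' => row 0
  'h' => row 1
  'e' => row 0
  'b' => row 1
Rows:
  Row 0: "gnfde"
  Row 1: "kfahb"
First row length: 5

5


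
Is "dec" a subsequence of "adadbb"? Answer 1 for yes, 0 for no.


Check if "dec" is a subsequence of "adadbb"
Greedy scan:
  Position 0 ('a'): no match needed
  Position 1 ('d'): matches sub[0] = 'd'
  Position 2 ('a'): no match needed
  Position 3 ('d'): no match needed
  Position 4 ('b'): no match needed
  Position 5 ('b'): no match needed
Only matched 1/3 characters => not a subsequence

0


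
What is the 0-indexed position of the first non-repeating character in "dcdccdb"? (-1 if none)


Input: dcdccdb
Character frequencies:
  'b': 1
  'c': 3
  'd': 3
Scanning left to right for freq == 1:
  Position 0 ('d'): freq=3, skip
  Position 1 ('c'): freq=3, skip
  Position 2 ('d'): freq=3, skip
  Position 3 ('c'): freq=3, skip
  Position 4 ('c'): freq=3, skip
  Position 5 ('d'): freq=3, skip
  Position 6 ('b'): unique! => answer = 6

6


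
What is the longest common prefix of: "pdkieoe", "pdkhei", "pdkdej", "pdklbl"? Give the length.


Words: pdkieoe, pdkhei, pdkdej, pdklbl
  Position 0: all 'p' => match
  Position 1: all 'd' => match
  Position 2: all 'k' => match
  Position 3: ('i', 'h', 'd', 'l') => mismatch, stop
LCP = "pdk" (length 3)

3


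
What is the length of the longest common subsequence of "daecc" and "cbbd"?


LCS of "daecc" and "cbbd"
DP table:
           c    b    b    d
      0    0    0    0    0
  d   0    0    0    0    1
  a   0    0    0    0    1
  e   0    0    0    0    1
  c   0    1    1    1    1
  c   0    1    1    1    1
LCS length = dp[5][4] = 1

1


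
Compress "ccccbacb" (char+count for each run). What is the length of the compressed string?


Input: ccccbacb
Runs:
  'c' x 4 => "c4"
  'b' x 1 => "b1"
  'a' x 1 => "a1"
  'c' x 1 => "c1"
  'b' x 1 => "b1"
Compressed: "c4b1a1c1b1"
Compressed length: 10

10


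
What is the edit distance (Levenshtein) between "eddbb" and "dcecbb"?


Computing edit distance: "eddbb" -> "dcecbb"
DP table:
           d    c    e    c    b    b
      0    1    2    3    4    5    6
  e   1    1    2    2    3    4    5
  d   2    1    2    3    3    4    5
  d   3    2    2    3    4    4    5
  b   4    3    3    3    4    4    4
  b   5    4    4    4    4    4    4
Edit distance = dp[5][6] = 4

4


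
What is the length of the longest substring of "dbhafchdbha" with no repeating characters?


Input: "dbhafchdbha"
Sliding window (track last position of each char):
  Position 0 ('d'): window [0,0] length 1 -- new best
  Position 1 ('b'): window [0,1] length 2 -- new best
  Position 2 ('h'): window [0,2] length 3 -- new best
  Position 3 ('a'): window [0,3] length 4 -- new best
  Position 4 ('f'): window [0,4] length 5 -- new best
  Position 5 ('c'): window [0,5] length 6 -- new best
  Position 6 ('h'): repeat (last at 2), move window start to 3
  Position 6 ('h'): window [3,6] length 4
  Position 7 ('d'): window [3,7] length 5
  Position 8 ('b'): window [3,8] length 6
  Position 9 ('h'): repeat (last at 6), move window start to 7
  Position 9 ('h'): window [7,9] length 3
  Position 10 ('a'): window [7,10] length 4
Longest substring with no repeats: "dbhafc" with length 6

6


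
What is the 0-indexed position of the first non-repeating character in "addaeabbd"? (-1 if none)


Input: addaeabbd
Character frequencies:
  'a': 3
  'b': 2
  'd': 3
  'e': 1
Scanning left to right for freq == 1:
  Position 0 ('a'): freq=3, skip
  Position 1 ('d'): freq=3, skip
  Position 2 ('d'): freq=3, skip
  Position 3 ('a'): freq=3, skip
  Position 4 ('e'): unique! => answer = 4

4


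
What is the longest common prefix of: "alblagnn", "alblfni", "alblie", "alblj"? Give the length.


Words: alblagnn, alblfni, alblie, alblj
  Position 0: all 'a' => match
  Position 1: all 'l' => match
  Position 2: all 'b' => match
  Position 3: all 'l' => match
  Position 4: ('a', 'f', 'i', 'j') => mismatch, stop
LCP = "albl" (length 4)

4


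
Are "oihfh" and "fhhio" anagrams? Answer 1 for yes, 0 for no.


Strings: "oihfh", "fhhio"
Sorted first:  fhhio
Sorted second: fhhio
Sorted forms match => anagrams

1


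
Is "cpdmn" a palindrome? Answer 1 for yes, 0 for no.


Input: cpdmn
Reversed: nmdpc
  Compare pos 0 ('c') with pos 4 ('n'): MISMATCH
  Compare pos 1 ('p') with pos 3 ('m'): MISMATCH
Result: not a palindrome

0


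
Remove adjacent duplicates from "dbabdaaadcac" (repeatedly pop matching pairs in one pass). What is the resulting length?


Input: dbabdaaadcac
Stack-based adjacent duplicate removal:
  Read 'd': push. Stack: d
  Read 'b': push. Stack: db
  Read 'a': push. Stack: dba
  Read 'b': push. Stack: dbab
  Read 'd': push. Stack: dbabd
  Read 'a': push. Stack: dbabda
  Read 'a': matches stack top 'a' => pop. Stack: dbabd
  Read 'a': push. Stack: dbabda
  Read 'd': push. Stack: dbabdad
  Read 'c': push. Stack: dbabdadc
  Read 'a': push. Stack: dbabdadca
  Read 'c': push. Stack: dbabdadcac
Final stack: "dbabdadcac" (length 10)

10


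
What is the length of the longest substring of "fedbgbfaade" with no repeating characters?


Input: "fedbgbfaade"
Sliding window (track last position of each char):
  Position 0 ('f'): window [0,0] length 1 -- new best
  Position 1 ('e'): window [0,1] length 2 -- new best
  Position 2 ('d'): window [0,2] length 3 -- new best
  Position 3 ('b'): window [0,3] length 4 -- new best
  Position 4 ('g'): window [0,4] length 5 -- new best
  Position 5 ('b'): repeat (last at 3), move window start to 4
  Position 5 ('b'): window [4,5] length 2
  Position 6 ('f'): window [4,6] length 3
  Position 7 ('a'): window [4,7] length 4
  Position 8 ('a'): repeat (last at 7), move window start to 8
  Position 8 ('a'): window [8,8] length 1
  Position 9 ('d'): window [8,9] length 2
  Position 10 ('e'): window [8,10] length 3
Longest substring with no repeats: "fedbg" with length 5

5


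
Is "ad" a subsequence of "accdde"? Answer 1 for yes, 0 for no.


Check if "ad" is a subsequence of "accdde"
Greedy scan:
  Position 0 ('a'): matches sub[0] = 'a'
  Position 1 ('c'): no match needed
  Position 2 ('c'): no match needed
  Position 3 ('d'): matches sub[1] = 'd'
  Position 4 ('d'): no match needed
  Position 5 ('e'): no match needed
All 2 characters matched => is a subsequence

1


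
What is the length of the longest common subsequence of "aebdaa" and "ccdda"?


LCS of "aebdaa" and "ccdda"
DP table:
           c    c    d    d    a
      0    0    0    0    0    0
  a   0    0    0    0    0    1
  e   0    0    0    0    0    1
  b   0    0    0    0    0    1
  d   0    0    0    1    1    1
  a   0    0    0    1    1    2
  a   0    0    0    1    1    2
LCS length = dp[6][5] = 2

2


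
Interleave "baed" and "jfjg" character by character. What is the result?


Interleaving "baed" and "jfjg":
  Position 0: 'b' from first, 'j' from second => "bj"
  Position 1: 'a' from first, 'f' from second => "af"
  Position 2: 'e' from first, 'j' from second => "ej"
  Position 3: 'd' from first, 'g' from second => "dg"
Result: bjafejdg

bjafejdg


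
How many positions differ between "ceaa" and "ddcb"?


Comparing "ceaa" and "ddcb" position by position:
  Position 0: 'c' vs 'd' => DIFFER
  Position 1: 'e' vs 'd' => DIFFER
  Position 2: 'a' vs 'c' => DIFFER
  Position 3: 'a' vs 'b' => DIFFER
Positions that differ: 4

4


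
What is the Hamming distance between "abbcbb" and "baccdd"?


Comparing "abbcbb" and "baccdd" position by position:
  Position 0: 'a' vs 'b' => differ
  Position 1: 'b' vs 'a' => differ
  Position 2: 'b' vs 'c' => differ
  Position 3: 'c' vs 'c' => same
  Position 4: 'b' vs 'd' => differ
  Position 5: 'b' vs 'd' => differ
Total differences (Hamming distance): 5

5


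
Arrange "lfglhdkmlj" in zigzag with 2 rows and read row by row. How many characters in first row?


Zigzag "lfglhdkmlj" into 2 rows:
Placing characters:
  'l' => row 0
  'f' => row 1
  'g' => row 0
  'l' => row 1
  'h' => row 0
  'd' => row 1
  'k' => row 0
  'm' => row 1
  'l' => row 0
  'j' => row 1
Rows:
  Row 0: "lghkl"
  Row 1: "fldmj"
First row length: 5

5


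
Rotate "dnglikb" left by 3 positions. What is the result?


Input: "dnglikb", rotate left by 3
First 3 characters: "dng"
Remaining characters: "likb"
Concatenate remaining + first: "likb" + "dng" = "likbdng"

likbdng


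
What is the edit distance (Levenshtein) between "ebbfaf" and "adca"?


Computing edit distance: "ebbfaf" -> "adca"
DP table:
           a    d    c    a
      0    1    2    3    4
  e   1    1    2    3    4
  b   2    2    2    3    4
  b   3    3    3    3    4
  f   4    4    4    4    4
  a   5    4    5    5    4
  f   6    5    5    6    5
Edit distance = dp[6][4] = 5

5


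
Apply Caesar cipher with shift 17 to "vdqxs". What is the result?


Caesar cipher: shift "vdqxs" by 17
  'v' (pos 21) + 17 = pos 12 = 'm'
  'd' (pos 3) + 17 = pos 20 = 'u'
  'q' (pos 16) + 17 = pos 7 = 'h'
  'x' (pos 23) + 17 = pos 14 = 'o'
  's' (pos 18) + 17 = pos 9 = 'j'
Result: muhoj

muhoj


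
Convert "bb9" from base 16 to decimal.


Input: "bb9" in base 16
Positional expansion:
  Digit 'b' (value 11) x 16^2 = 2816
  Digit 'b' (value 11) x 16^1 = 176
  Digit '9' (value 9) x 16^0 = 9
Sum = 3001

3001


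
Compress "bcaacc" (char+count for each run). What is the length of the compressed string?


Input: bcaacc
Runs:
  'b' x 1 => "b1"
  'c' x 1 => "c1"
  'a' x 2 => "a2"
  'c' x 2 => "c2"
Compressed: "b1c1a2c2"
Compressed length: 8

8


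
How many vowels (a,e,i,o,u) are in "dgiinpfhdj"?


Input: dgiinpfhdj
Checking each character:
  'd' at position 0: consonant
  'g' at position 1: consonant
  'i' at position 2: vowel (running total: 1)
  'i' at position 3: vowel (running total: 2)
  'n' at position 4: consonant
  'p' at position 5: consonant
  'f' at position 6: consonant
  'h' at position 7: consonant
  'd' at position 8: consonant
  'j' at position 9: consonant
Total vowels: 2

2


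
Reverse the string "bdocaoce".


Input: bdocaoce
Reading characters right to left:
  Position 7: 'e'
  Position 6: 'c'
  Position 5: 'o'
  Position 4: 'a'
  Position 3: 'c'
  Position 2: 'o'
  Position 1: 'd'
  Position 0: 'b'
Reversed: ecoacodb

ecoacodb


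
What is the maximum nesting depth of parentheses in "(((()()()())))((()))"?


Input: "(((()()()())))((()))"
Tracking depth:
  Position 0 '(': depth becomes 1
  Position 1 '(': depth becomes 2
  Position 2 '(': depth becomes 3
  Position 3 '(': depth becomes 4
  Position 4 ')': depth becomes 3
  Position 5 '(': depth becomes 4
  Position 6 ')': depth becomes 3
  Position 7 '(': depth becomes 4
  Position 8 ')': depth becomes 3
  Position 9 '(': depth becomes 4
  Position 10 ')': depth becomes 3
  Position 11 ')': depth becomes 2
  Position 12 ')': depth becomes 1
  Position 13 ')': depth becomes 0
  Position 14 '(': depth becomes 1
  Position 15 '(': depth becomes 2
  Position 16 '(': depth becomes 3
  Position 17 ')': depth becomes 2
  Position 18 ')': depth becomes 1
  Position 19 ')': depth becomes 0
Maximum depth reached: 4

4


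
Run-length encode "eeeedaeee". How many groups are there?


Input: eeeedaeee
Scanning for consecutive runs:
  Group 1: 'e' x 4 (positions 0-3)
  Group 2: 'd' x 1 (positions 4-4)
  Group 3: 'a' x 1 (positions 5-5)
  Group 4: 'e' x 3 (positions 6-8)
Total groups: 4

4


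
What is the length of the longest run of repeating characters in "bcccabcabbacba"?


Input: "bcccabcabbacba"
Scanning for longest run:
  Position 1 ('c'): new char, reset run to 1
  Position 2 ('c'): continues run of 'c', length=2
  Position 3 ('c'): continues run of 'c', length=3
  Position 4 ('a'): new char, reset run to 1
  Position 5 ('b'): new char, reset run to 1
  Position 6 ('c'): new char, reset run to 1
  Position 7 ('a'): new char, reset run to 1
  Position 8 ('b'): new char, reset run to 1
  Position 9 ('b'): continues run of 'b', length=2
  Position 10 ('a'): new char, reset run to 1
  Position 11 ('c'): new char, reset run to 1
  Position 12 ('b'): new char, reset run to 1
  Position 13 ('a'): new char, reset run to 1
Longest run: 'c' with length 3

3


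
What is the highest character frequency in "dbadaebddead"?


Input: dbadaebddead
Character counts:
  'a': 3
  'b': 2
  'd': 5
  'e': 2
Maximum frequency: 5

5


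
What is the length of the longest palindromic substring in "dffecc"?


Input: "dffecc"
Checking substrings for palindromes:
  [1:3] "ff" (len 2) => palindrome
  [4:6] "cc" (len 2) => palindrome
Longest palindromic substring: "ff" with length 2

2


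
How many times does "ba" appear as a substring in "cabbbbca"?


Searching for "ba" in "cabbbbca"
Scanning each position:
  Position 0: "ca" => no
  Position 1: "ab" => no
  Position 2: "bb" => no
  Position 3: "bb" => no
  Position 4: "bb" => no
  Position 5: "bc" => no
  Position 6: "ca" => no
Total occurrences: 0

0


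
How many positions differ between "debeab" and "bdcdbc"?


Comparing "debeab" and "bdcdbc" position by position:
  Position 0: 'd' vs 'b' => DIFFER
  Position 1: 'e' vs 'd' => DIFFER
  Position 2: 'b' vs 'c' => DIFFER
  Position 3: 'e' vs 'd' => DIFFER
  Position 4: 'a' vs 'b' => DIFFER
  Position 5: 'b' vs 'c' => DIFFER
Positions that differ: 6

6


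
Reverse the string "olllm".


Input: olllm
Reading characters right to left:
  Position 4: 'm'
  Position 3: 'l'
  Position 2: 'l'
  Position 1: 'l'
  Position 0: 'o'
Reversed: mlllo

mlllo


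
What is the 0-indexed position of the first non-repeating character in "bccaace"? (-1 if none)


Input: bccaace
Character frequencies:
  'a': 2
  'b': 1
  'c': 3
  'e': 1
Scanning left to right for freq == 1:
  Position 0 ('b'): unique! => answer = 0

0


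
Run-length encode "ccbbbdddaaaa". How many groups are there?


Input: ccbbbdddaaaa
Scanning for consecutive runs:
  Group 1: 'c' x 2 (positions 0-1)
  Group 2: 'b' x 3 (positions 2-4)
  Group 3: 'd' x 3 (positions 5-7)
  Group 4: 'a' x 4 (positions 8-11)
Total groups: 4

4


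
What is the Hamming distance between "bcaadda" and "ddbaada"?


Comparing "bcaadda" and "ddbaada" position by position:
  Position 0: 'b' vs 'd' => differ
  Position 1: 'c' vs 'd' => differ
  Position 2: 'a' vs 'b' => differ
  Position 3: 'a' vs 'a' => same
  Position 4: 'd' vs 'a' => differ
  Position 5: 'd' vs 'd' => same
  Position 6: 'a' vs 'a' => same
Total differences (Hamming distance): 4

4


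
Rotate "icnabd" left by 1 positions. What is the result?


Input: "icnabd", rotate left by 1
First 1 characters: "i"
Remaining characters: "cnabd"
Concatenate remaining + first: "cnabd" + "i" = "cnabdi"

cnabdi


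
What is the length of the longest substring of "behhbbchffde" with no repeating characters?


Input: "behhbbchffde"
Sliding window (track last position of each char):
  Position 0 ('b'): window [0,0] length 1 -- new best
  Position 1 ('e'): window [0,1] length 2 -- new best
  Position 2 ('h'): window [0,2] length 3 -- new best
  Position 3 ('h'): repeat (last at 2), move window start to 3
  Position 3 ('h'): window [3,3] length 1
  Position 4 ('b'): window [3,4] length 2
  Position 5 ('b'): repeat (last at 4), move window start to 5
  Position 5 ('b'): window [5,5] length 1
  Position 6 ('c'): window [5,6] length 2
  Position 7 ('h'): window [5,7] length 3
  Position 8 ('f'): window [5,8] length 4 -- new best
  Position 9 ('f'): repeat (last at 8), move window start to 9
  Position 9 ('f'): window [9,9] length 1
  Position 10 ('d'): window [9,10] length 2
  Position 11 ('e'): window [9,11] length 3
Longest substring with no repeats: "bchf" with length 4

4


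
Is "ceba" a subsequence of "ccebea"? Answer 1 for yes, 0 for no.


Check if "ceba" is a subsequence of "ccebea"
Greedy scan:
  Position 0 ('c'): matches sub[0] = 'c'
  Position 1 ('c'): no match needed
  Position 2 ('e'): matches sub[1] = 'e'
  Position 3 ('b'): matches sub[2] = 'b'
  Position 4 ('e'): no match needed
  Position 5 ('a'): matches sub[3] = 'a'
All 4 characters matched => is a subsequence

1


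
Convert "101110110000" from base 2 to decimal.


Input: "101110110000" in base 2
Positional expansion:
  Digit '1' (value 1) x 2^11 = 2048
  Digit '0' (value 0) x 2^10 = 0
  Digit '1' (value 1) x 2^9 = 512
  Digit '1' (value 1) x 2^8 = 256
  Digit '1' (value 1) x 2^7 = 128
  Digit '0' (value 0) x 2^6 = 0
  Digit '1' (value 1) x 2^5 = 32
  Digit '1' (value 1) x 2^4 = 16
  Digit '0' (value 0) x 2^3 = 0
  Digit '0' (value 0) x 2^2 = 0
  Digit '0' (value 0) x 2^1 = 0
  Digit '0' (value 0) x 2^0 = 0
Sum = 2992

2992


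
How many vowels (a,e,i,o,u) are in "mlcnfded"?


Input: mlcnfded
Checking each character:
  'm' at position 0: consonant
  'l' at position 1: consonant
  'c' at position 2: consonant
  'n' at position 3: consonant
  'f' at position 4: consonant
  'd' at position 5: consonant
  'e' at position 6: vowel (running total: 1)
  'd' at position 7: consonant
Total vowels: 1

1


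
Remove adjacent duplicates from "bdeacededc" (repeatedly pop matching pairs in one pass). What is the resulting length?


Input: bdeacededc
Stack-based adjacent duplicate removal:
  Read 'b': push. Stack: b
  Read 'd': push. Stack: bd
  Read 'e': push. Stack: bde
  Read 'a': push. Stack: bdea
  Read 'c': push. Stack: bdeac
  Read 'e': push. Stack: bdeace
  Read 'd': push. Stack: bdeaced
  Read 'e': push. Stack: bdeacede
  Read 'd': push. Stack: bdeaceded
  Read 'c': push. Stack: bdeacededc
Final stack: "bdeacededc" (length 10)

10


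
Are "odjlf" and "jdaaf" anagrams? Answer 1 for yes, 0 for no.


Strings: "odjlf", "jdaaf"
Sorted first:  dfjlo
Sorted second: aadfj
Differ at position 0: 'd' vs 'a' => not anagrams

0


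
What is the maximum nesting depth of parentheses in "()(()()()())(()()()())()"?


Input: "()(()()()())(()()()())()"
Tracking depth:
  Position 0 '(': depth becomes 1
  Position 1 ')': depth becomes 0
  Position 2 '(': depth becomes 1
  Position 3 '(': depth becomes 2
  Position 4 ')': depth becomes 1
  Position 5 '(': depth becomes 2
  Position 6 ')': depth becomes 1
  Position 7 '(': depth becomes 2
  Position 8 ')': depth becomes 1
  Position 9 '(': depth becomes 2
  Position 10 ')': depth becomes 1
  Position 11 ')': depth becomes 0
  Position 12 '(': depth becomes 1
  Position 13 '(': depth becomes 2
  Position 14 ')': depth becomes 1
  Position 15 '(': depth becomes 2
  Position 16 ')': depth becomes 1
  Position 17 '(': depth becomes 2
  Position 18 ')': depth becomes 1
  Position 19 '(': depth becomes 2
  Position 20 ')': depth becomes 1
  Position 21 ')': depth becomes 0
  Position 22 '(': depth becomes 1
  Position 23 ')': depth becomes 0
Maximum depth reached: 2

2


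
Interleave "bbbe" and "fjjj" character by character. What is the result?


Interleaving "bbbe" and "fjjj":
  Position 0: 'b' from first, 'f' from second => "bf"
  Position 1: 'b' from first, 'j' from second => "bj"
  Position 2: 'b' from first, 'j' from second => "bj"
  Position 3: 'e' from first, 'j' from second => "ej"
Result: bfbjbjej

bfbjbjej


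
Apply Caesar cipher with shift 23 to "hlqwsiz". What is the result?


Caesar cipher: shift "hlqwsiz" by 23
  'h' (pos 7) + 23 = pos 4 = 'e'
  'l' (pos 11) + 23 = pos 8 = 'i'
  'q' (pos 16) + 23 = pos 13 = 'n'
  'w' (pos 22) + 23 = pos 19 = 't'
  's' (pos 18) + 23 = pos 15 = 'p'
  'i' (pos 8) + 23 = pos 5 = 'f'
  'z' (pos 25) + 23 = pos 22 = 'w'
Result: eintpfw

eintpfw


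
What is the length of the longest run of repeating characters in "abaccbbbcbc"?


Input: "abaccbbbcbc"
Scanning for longest run:
  Position 1 ('b'): new char, reset run to 1
  Position 2 ('a'): new char, reset run to 1
  Position 3 ('c'): new char, reset run to 1
  Position 4 ('c'): continues run of 'c', length=2
  Position 5 ('b'): new char, reset run to 1
  Position 6 ('b'): continues run of 'b', length=2
  Position 7 ('b'): continues run of 'b', length=3
  Position 8 ('c'): new char, reset run to 1
  Position 9 ('b'): new char, reset run to 1
  Position 10 ('c'): new char, reset run to 1
Longest run: 'b' with length 3

3


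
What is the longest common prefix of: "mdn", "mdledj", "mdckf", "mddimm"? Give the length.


Words: mdn, mdledj, mdckf, mddimm
  Position 0: all 'm' => match
  Position 1: all 'd' => match
  Position 2: ('n', 'l', 'c', 'd') => mismatch, stop
LCP = "md" (length 2)

2


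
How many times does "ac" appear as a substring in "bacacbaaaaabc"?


Searching for "ac" in "bacacbaaaaabc"
Scanning each position:
  Position 0: "ba" => no
  Position 1: "ac" => MATCH
  Position 2: "ca" => no
  Position 3: "ac" => MATCH
  Position 4: "cb" => no
  Position 5: "ba" => no
  Position 6: "aa" => no
  Position 7: "aa" => no
  Position 8: "aa" => no
  Position 9: "aa" => no
  Position 10: "ab" => no
  Position 11: "bc" => no
Total occurrences: 2

2


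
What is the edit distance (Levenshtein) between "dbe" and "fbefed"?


Computing edit distance: "dbe" -> "fbefed"
DP table:
           f    b    e    f    e    d
      0    1    2    3    4    5    6
  d   1    1    2    3    4    5    5
  b   2    2    1    2    3    4    5
  e   3    3    2    1    2    3    4
Edit distance = dp[3][6] = 4

4


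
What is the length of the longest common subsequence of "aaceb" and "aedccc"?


LCS of "aaceb" and "aedccc"
DP table:
           a    e    d    c    c    c
      0    0    0    0    0    0    0
  a   0    1    1    1    1    1    1
  a   0    1    1    1    1    1    1
  c   0    1    1    1    2    2    2
  e   0    1    2    2    2    2    2
  b   0    1    2    2    2    2    2
LCS length = dp[5][6] = 2

2


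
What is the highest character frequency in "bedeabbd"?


Input: bedeabbd
Character counts:
  'a': 1
  'b': 3
  'd': 2
  'e': 2
Maximum frequency: 3

3


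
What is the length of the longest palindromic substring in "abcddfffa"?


Input: "abcddfffa"
Checking substrings for palindromes:
  [5:8] "fff" (len 3) => palindrome
  [3:5] "dd" (len 2) => palindrome
  [5:7] "ff" (len 2) => palindrome
  [6:8] "ff" (len 2) => palindrome
Longest palindromic substring: "fff" with length 3

3


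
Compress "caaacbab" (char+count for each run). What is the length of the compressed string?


Input: caaacbab
Runs:
  'c' x 1 => "c1"
  'a' x 3 => "a3"
  'c' x 1 => "c1"
  'b' x 1 => "b1"
  'a' x 1 => "a1"
  'b' x 1 => "b1"
Compressed: "c1a3c1b1a1b1"
Compressed length: 12

12


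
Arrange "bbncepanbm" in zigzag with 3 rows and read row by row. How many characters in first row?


Zigzag "bbncepanbm" into 3 rows:
Placing characters:
  'b' => row 0
  'b' => row 1
  'n' => row 2
  'c' => row 1
  'e' => row 0
  'p' => row 1
  'a' => row 2
  'n' => row 1
  'b' => row 0
  'm' => row 1
Rows:
  Row 0: "beb"
  Row 1: "bcpnm"
  Row 2: "na"
First row length: 3

3


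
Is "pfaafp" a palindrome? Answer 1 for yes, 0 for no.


Input: pfaafp
Reversed: pfaafp
  Compare pos 0 ('p') with pos 5 ('p'): match
  Compare pos 1 ('f') with pos 4 ('f'): match
  Compare pos 2 ('a') with pos 3 ('a'): match
Result: palindrome

1


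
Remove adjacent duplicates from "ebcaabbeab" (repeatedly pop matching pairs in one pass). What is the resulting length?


Input: ebcaabbeab
Stack-based adjacent duplicate removal:
  Read 'e': push. Stack: e
  Read 'b': push. Stack: eb
  Read 'c': push. Stack: ebc
  Read 'a': push. Stack: ebca
  Read 'a': matches stack top 'a' => pop. Stack: ebc
  Read 'b': push. Stack: ebcb
  Read 'b': matches stack top 'b' => pop. Stack: ebc
  Read 'e': push. Stack: ebce
  Read 'a': push. Stack: ebcea
  Read 'b': push. Stack: ebceab
Final stack: "ebceab" (length 6)

6


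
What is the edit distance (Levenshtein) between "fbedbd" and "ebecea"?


Computing edit distance: "fbedbd" -> "ebecea"
DP table:
           e    b    e    c    e    a
      0    1    2    3    4    5    6
  f   1    1    2    3    4    5    6
  b   2    2    1    2    3    4    5
  e   3    2    2    1    2    3    4
  d   4    3    3    2    2    3    4
  b   5    4    3    3    3    3    4
  d   6    5    4    4    4    4    4
Edit distance = dp[6][6] = 4

4


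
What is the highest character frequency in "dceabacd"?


Input: dceabacd
Character counts:
  'a': 2
  'b': 1
  'c': 2
  'd': 2
  'e': 1
Maximum frequency: 2

2


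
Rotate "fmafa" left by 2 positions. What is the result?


Input: "fmafa", rotate left by 2
First 2 characters: "fm"
Remaining characters: "afa"
Concatenate remaining + first: "afa" + "fm" = "afafm"

afafm


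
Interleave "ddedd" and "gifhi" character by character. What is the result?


Interleaving "ddedd" and "gifhi":
  Position 0: 'd' from first, 'g' from second => "dg"
  Position 1: 'd' from first, 'i' from second => "di"
  Position 2: 'e' from first, 'f' from second => "ef"
  Position 3: 'd' from first, 'h' from second => "dh"
  Position 4: 'd' from first, 'i' from second => "di"
Result: dgdiefdhdi

dgdiefdhdi


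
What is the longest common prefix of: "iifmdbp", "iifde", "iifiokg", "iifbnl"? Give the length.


Words: iifmdbp, iifde, iifiokg, iifbnl
  Position 0: all 'i' => match
  Position 1: all 'i' => match
  Position 2: all 'f' => match
  Position 3: ('m', 'd', 'i', 'b') => mismatch, stop
LCP = "iif" (length 3)

3


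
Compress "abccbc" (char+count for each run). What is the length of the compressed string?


Input: abccbc
Runs:
  'a' x 1 => "a1"
  'b' x 1 => "b1"
  'c' x 2 => "c2"
  'b' x 1 => "b1"
  'c' x 1 => "c1"
Compressed: "a1b1c2b1c1"
Compressed length: 10

10


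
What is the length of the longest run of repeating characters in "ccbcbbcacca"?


Input: "ccbcbbcacca"
Scanning for longest run:
  Position 1 ('c'): continues run of 'c', length=2
  Position 2 ('b'): new char, reset run to 1
  Position 3 ('c'): new char, reset run to 1
  Position 4 ('b'): new char, reset run to 1
  Position 5 ('b'): continues run of 'b', length=2
  Position 6 ('c'): new char, reset run to 1
  Position 7 ('a'): new char, reset run to 1
  Position 8 ('c'): new char, reset run to 1
  Position 9 ('c'): continues run of 'c', length=2
  Position 10 ('a'): new char, reset run to 1
Longest run: 'c' with length 2

2


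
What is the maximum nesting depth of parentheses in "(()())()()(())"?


Input: "(()())()()(())"
Tracking depth:
  Position 0 '(': depth becomes 1
  Position 1 '(': depth becomes 2
  Position 2 ')': depth becomes 1
  Position 3 '(': depth becomes 2
  Position 4 ')': depth becomes 1
  Position 5 ')': depth becomes 0
  Position 6 '(': depth becomes 1
  Position 7 ')': depth becomes 0
  Position 8 '(': depth becomes 1
  Position 9 ')': depth becomes 0
  Position 10 '(': depth becomes 1
  Position 11 '(': depth becomes 2
  Position 12 ')': depth becomes 1
  Position 13 ')': depth becomes 0
Maximum depth reached: 2

2


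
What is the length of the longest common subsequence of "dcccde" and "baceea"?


LCS of "dcccde" and "baceea"
DP table:
           b    a    c    e    e    a
      0    0    0    0    0    0    0
  d   0    0    0    0    0    0    0
  c   0    0    0    1    1    1    1
  c   0    0    0    1    1    1    1
  c   0    0    0    1    1    1    1
  d   0    0    0    1    1    1    1
  e   0    0    0    1    2    2    2
LCS length = dp[6][6] = 2

2


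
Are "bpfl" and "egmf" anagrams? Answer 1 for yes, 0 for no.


Strings: "bpfl", "egmf"
Sorted first:  bflp
Sorted second: efgm
Differ at position 0: 'b' vs 'e' => not anagrams

0


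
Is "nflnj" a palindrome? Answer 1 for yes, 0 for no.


Input: nflnj
Reversed: jnlfn
  Compare pos 0 ('n') with pos 4 ('j'): MISMATCH
  Compare pos 1 ('f') with pos 3 ('n'): MISMATCH
Result: not a palindrome

0


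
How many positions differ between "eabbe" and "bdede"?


Comparing "eabbe" and "bdede" position by position:
  Position 0: 'e' vs 'b' => DIFFER
  Position 1: 'a' vs 'd' => DIFFER
  Position 2: 'b' vs 'e' => DIFFER
  Position 3: 'b' vs 'd' => DIFFER
  Position 4: 'e' vs 'e' => same
Positions that differ: 4

4


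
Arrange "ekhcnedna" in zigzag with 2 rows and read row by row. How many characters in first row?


Zigzag "ekhcnedna" into 2 rows:
Placing characters:
  'e' => row 0
  'k' => row 1
  'h' => row 0
  'c' => row 1
  'n' => row 0
  'e' => row 1
  'd' => row 0
  'n' => row 1
  'a' => row 0
Rows:
  Row 0: "ehnda"
  Row 1: "kcen"
First row length: 5

5


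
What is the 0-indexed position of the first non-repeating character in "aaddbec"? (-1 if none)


Input: aaddbec
Character frequencies:
  'a': 2
  'b': 1
  'c': 1
  'd': 2
  'e': 1
Scanning left to right for freq == 1:
  Position 0 ('a'): freq=2, skip
  Position 1 ('a'): freq=2, skip
  Position 2 ('d'): freq=2, skip
  Position 3 ('d'): freq=2, skip
  Position 4 ('b'): unique! => answer = 4

4


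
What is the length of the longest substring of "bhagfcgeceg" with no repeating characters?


Input: "bhagfcgeceg"
Sliding window (track last position of each char):
  Position 0 ('b'): window [0,0] length 1 -- new best
  Position 1 ('h'): window [0,1] length 2 -- new best
  Position 2 ('a'): window [0,2] length 3 -- new best
  Position 3 ('g'): window [0,3] length 4 -- new best
  Position 4 ('f'): window [0,4] length 5 -- new best
  Position 5 ('c'): window [0,5] length 6 -- new best
  Position 6 ('g'): repeat (last at 3), move window start to 4
  Position 6 ('g'): window [4,6] length 3
  Position 7 ('e'): window [4,7] length 4
  Position 8 ('c'): repeat (last at 5), move window start to 6
  Position 8 ('c'): window [6,8] length 3
  Position 9 ('e'): repeat (last at 7), move window start to 8
  Position 9 ('e'): window [8,9] length 2
  Position 10 ('g'): window [8,10] length 3
Longest substring with no repeats: "bhagfc" with length 6

6


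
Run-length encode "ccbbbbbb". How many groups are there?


Input: ccbbbbbb
Scanning for consecutive runs:
  Group 1: 'c' x 2 (positions 0-1)
  Group 2: 'b' x 6 (positions 2-7)
Total groups: 2

2


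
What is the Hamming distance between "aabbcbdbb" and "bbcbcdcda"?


Comparing "aabbcbdbb" and "bbcbcdcda" position by position:
  Position 0: 'a' vs 'b' => differ
  Position 1: 'a' vs 'b' => differ
  Position 2: 'b' vs 'c' => differ
  Position 3: 'b' vs 'b' => same
  Position 4: 'c' vs 'c' => same
  Position 5: 'b' vs 'd' => differ
  Position 6: 'd' vs 'c' => differ
  Position 7: 'b' vs 'd' => differ
  Position 8: 'b' vs 'a' => differ
Total differences (Hamming distance): 7

7


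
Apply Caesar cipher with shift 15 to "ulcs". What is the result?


Caesar cipher: shift "ulcs" by 15
  'u' (pos 20) + 15 = pos 9 = 'j'
  'l' (pos 11) + 15 = pos 0 = 'a'
  'c' (pos 2) + 15 = pos 17 = 'r'
  's' (pos 18) + 15 = pos 7 = 'h'
Result: jarh

jarh


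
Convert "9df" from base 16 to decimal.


Input: "9df" in base 16
Positional expansion:
  Digit '9' (value 9) x 16^2 = 2304
  Digit 'd' (value 13) x 16^1 = 208
  Digit 'f' (value 15) x 16^0 = 15
Sum = 2527

2527


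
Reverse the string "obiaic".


Input: obiaic
Reading characters right to left:
  Position 5: 'c'
  Position 4: 'i'
  Position 3: 'a'
  Position 2: 'i'
  Position 1: 'b'
  Position 0: 'o'
Reversed: ciaibo

ciaibo


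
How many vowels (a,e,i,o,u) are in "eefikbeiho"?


Input: eefikbeiho
Checking each character:
  'e' at position 0: vowel (running total: 1)
  'e' at position 1: vowel (running total: 2)
  'f' at position 2: consonant
  'i' at position 3: vowel (running total: 3)
  'k' at position 4: consonant
  'b' at position 5: consonant
  'e' at position 6: vowel (running total: 4)
  'i' at position 7: vowel (running total: 5)
  'h' at position 8: consonant
  'o' at position 9: vowel (running total: 6)
Total vowels: 6

6


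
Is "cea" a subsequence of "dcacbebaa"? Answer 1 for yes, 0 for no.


Check if "cea" is a subsequence of "dcacbebaa"
Greedy scan:
  Position 0 ('d'): no match needed
  Position 1 ('c'): matches sub[0] = 'c'
  Position 2 ('a'): no match needed
  Position 3 ('c'): no match needed
  Position 4 ('b'): no match needed
  Position 5 ('e'): matches sub[1] = 'e'
  Position 6 ('b'): no match needed
  Position 7 ('a'): matches sub[2] = 'a'
  Position 8 ('a'): no match needed
All 3 characters matched => is a subsequence

1


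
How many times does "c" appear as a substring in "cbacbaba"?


Searching for "c" in "cbacbaba"
Scanning each position:
  Position 0: "c" => MATCH
  Position 1: "b" => no
  Position 2: "a" => no
  Position 3: "c" => MATCH
  Position 4: "b" => no
  Position 5: "a" => no
  Position 6: "b" => no
  Position 7: "a" => no
Total occurrences: 2

2


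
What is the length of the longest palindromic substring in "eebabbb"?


Input: "eebabbb"
Checking substrings for palindromes:
  [2:5] "bab" (len 3) => palindrome
  [4:7] "bbb" (len 3) => palindrome
  [0:2] "ee" (len 2) => palindrome
  [4:6] "bb" (len 2) => palindrome
  [5:7] "bb" (len 2) => palindrome
Longest palindromic substring: "bab" with length 3

3


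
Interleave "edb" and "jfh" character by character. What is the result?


Interleaving "edb" and "jfh":
  Position 0: 'e' from first, 'j' from second => "ej"
  Position 1: 'd' from first, 'f' from second => "df"
  Position 2: 'b' from first, 'h' from second => "bh"
Result: ejdfbh

ejdfbh


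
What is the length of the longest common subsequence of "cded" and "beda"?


LCS of "cded" and "beda"
DP table:
           b    e    d    a
      0    0    0    0    0
  c   0    0    0    0    0
  d   0    0    0    1    1
  e   0    0    1    1    1
  d   0    0    1    2    2
LCS length = dp[4][4] = 2

2


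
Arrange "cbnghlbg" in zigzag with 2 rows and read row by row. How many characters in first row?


Zigzag "cbnghlbg" into 2 rows:
Placing characters:
  'c' => row 0
  'b' => row 1
  'n' => row 0
  'g' => row 1
  'h' => row 0
  'l' => row 1
  'b' => row 0
  'g' => row 1
Rows:
  Row 0: "cnhb"
  Row 1: "bglg"
First row length: 4

4
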